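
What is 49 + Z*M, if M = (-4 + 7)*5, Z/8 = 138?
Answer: 16609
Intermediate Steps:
Z = 1104 (Z = 8*138 = 1104)
M = 15 (M = 3*5 = 15)
49 + Z*M = 49 + 1104*15 = 49 + 16560 = 16609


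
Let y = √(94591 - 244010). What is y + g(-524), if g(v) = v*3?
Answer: -1572 + I*√149419 ≈ -1572.0 + 386.55*I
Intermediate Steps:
g(v) = 3*v
y = I*√149419 (y = √(-149419) = I*√149419 ≈ 386.55*I)
y + g(-524) = I*√149419 + 3*(-524) = I*√149419 - 1572 = -1572 + I*√149419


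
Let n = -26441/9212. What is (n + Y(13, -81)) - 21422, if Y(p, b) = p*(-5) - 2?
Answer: -197983109/9212 ≈ -21492.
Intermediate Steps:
n = -26441/9212 (n = -26441*1/9212 = -26441/9212 ≈ -2.8703)
Y(p, b) = -2 - 5*p (Y(p, b) = -5*p - 2 = -2 - 5*p)
(n + Y(13, -81)) - 21422 = (-26441/9212 + (-2 - 5*13)) - 21422 = (-26441/9212 + (-2 - 65)) - 21422 = (-26441/9212 - 67) - 21422 = -643645/9212 - 21422 = -197983109/9212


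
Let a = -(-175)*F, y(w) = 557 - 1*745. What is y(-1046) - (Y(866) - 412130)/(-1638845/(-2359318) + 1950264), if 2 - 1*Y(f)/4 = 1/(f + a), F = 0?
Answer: -28780212922191668/153258504713777 ≈ -187.79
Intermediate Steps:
y(w) = -188 (y(w) = 557 - 745 = -188)
a = 0 (a = -(-175)*0 = -25*0 = 0)
Y(f) = 8 - 4/f (Y(f) = 8 - 4/(f + 0) = 8 - 4/f)
y(-1046) - (Y(866) - 412130)/(-1638845/(-2359318) + 1950264) = -188 - ((8 - 4/866) - 412130)/(-1638845/(-2359318) + 1950264) = -188 - ((8 - 4*1/866) - 412130)/(-1638845*(-1/2359318) + 1950264) = -188 - ((8 - 2/433) - 412130)/(126065/181486 + 1950264) = -188 - (3462/433 - 412130)/353945738369/181486 = -188 - (-178448828)*181486/(433*353945738369) = -188 - 1*(-32385963998408/153258504713777) = -188 + 32385963998408/153258504713777 = -28780212922191668/153258504713777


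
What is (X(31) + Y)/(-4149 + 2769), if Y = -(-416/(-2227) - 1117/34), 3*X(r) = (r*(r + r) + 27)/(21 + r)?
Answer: -15689033/479428560 ≈ -0.032724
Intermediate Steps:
X(r) = (27 + 2*r**2)/(3*(21 + r)) (X(r) = ((r*(r + r) + 27)/(21 + r))/3 = ((r*(2*r) + 27)/(21 + r))/3 = ((2*r**2 + 27)/(21 + r))/3 = ((27 + 2*r**2)/(21 + r))/3 = (27 + 2*r**2)/(3*(21 + r)))
Y = 145495/4454 (Y = -(-416*(-1/2227) - 1117*1/34) = -(416/2227 - 1117/34) = -1*(-145495/4454) = 145495/4454 ≈ 32.666)
(X(31) + Y)/(-4149 + 2769) = ((27 + 2*31**2)/(3*(21 + 31)) + 145495/4454)/(-4149 + 2769) = ((1/3)*(27 + 2*961)/52 + 145495/4454)/(-1380) = ((1/3)*(1/52)*(27 + 1922) + 145495/4454)*(-1/1380) = ((1/3)*(1/52)*1949 + 145495/4454)*(-1/1380) = (1949/156 + 145495/4454)*(-1/1380) = (15689033/347412)*(-1/1380) = -15689033/479428560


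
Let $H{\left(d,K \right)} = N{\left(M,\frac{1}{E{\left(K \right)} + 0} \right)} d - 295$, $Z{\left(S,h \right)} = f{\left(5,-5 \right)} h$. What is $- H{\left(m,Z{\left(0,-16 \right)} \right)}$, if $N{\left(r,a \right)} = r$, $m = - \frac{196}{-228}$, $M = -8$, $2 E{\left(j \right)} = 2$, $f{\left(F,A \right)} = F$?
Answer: $\frac{17207}{57} \approx 301.88$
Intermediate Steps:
$E{\left(j \right)} = 1$ ($E{\left(j \right)} = \frac{1}{2} \cdot 2 = 1$)
$m = \frac{49}{57}$ ($m = \left(-196\right) \left(- \frac{1}{228}\right) = \frac{49}{57} \approx 0.85965$)
$Z{\left(S,h \right)} = 5 h$
$H{\left(d,K \right)} = -295 - 8 d$ ($H{\left(d,K \right)} = - 8 d - 295 = -295 - 8 d$)
$- H{\left(m,Z{\left(0,-16 \right)} \right)} = - (-295 - \frac{392}{57}) = \left(-1\right) \left(- \frac{17207}{57}\right) = \frac{17207}{57}$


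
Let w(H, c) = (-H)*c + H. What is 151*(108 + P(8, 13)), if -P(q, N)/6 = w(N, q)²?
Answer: -7486278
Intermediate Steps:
w(H, c) = H - H*c (w(H, c) = -H*c + H = H - H*c)
P(q, N) = -6*N²*(1 - q)²
151*(108 + P(8, 13)) = 151*(108 - 6*13²*(-1 + 8)²) = 151*(108 - 6*169*7²) = 151*(108 - 6*169*49) = 151*(108 - 49686) = 151*(-49578) = -7486278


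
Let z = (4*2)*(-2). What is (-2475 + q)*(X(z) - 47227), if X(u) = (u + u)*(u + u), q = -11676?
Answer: 653818653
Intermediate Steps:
z = -16 (z = 8*(-2) = -16)
X(u) = 4*u**2 (X(u) = (2*u)*(2*u) = 4*u**2)
(-2475 + q)*(X(z) - 47227) = (-2475 - 11676)*(4*(-16)**2 - 47227) = -14151*(4*256 - 47227) = -14151*(1024 - 47227) = -14151*(-46203) = 653818653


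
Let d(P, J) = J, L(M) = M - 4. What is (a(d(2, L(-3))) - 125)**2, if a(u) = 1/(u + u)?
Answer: 3066001/196 ≈ 15643.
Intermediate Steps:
L(M) = -4 + M
a(u) = 1/(2*u)
(a(d(2, L(-3))) - 125)**2 = (1/(2*(-4 - 3)) - 125)**2 = ((1/2)/(-7) - 125)**2 = ((1/2)*(-1/7) - 125)**2 = (-1/14 - 125)**2 = (-1751/14)**2 = 3066001/196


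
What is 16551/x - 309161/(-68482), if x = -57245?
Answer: 16564475863/3920252090 ≈ 4.2254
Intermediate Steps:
16551/x - 309161/(-68482) = 16551/(-57245) - 309161/(-68482) = 16551*(-1/57245) - 309161*(-1/68482) = -16551/57245 + 309161/68482 = 16564475863/3920252090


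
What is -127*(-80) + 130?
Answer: 10290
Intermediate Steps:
-127*(-80) + 130 = 10160 + 130 = 10290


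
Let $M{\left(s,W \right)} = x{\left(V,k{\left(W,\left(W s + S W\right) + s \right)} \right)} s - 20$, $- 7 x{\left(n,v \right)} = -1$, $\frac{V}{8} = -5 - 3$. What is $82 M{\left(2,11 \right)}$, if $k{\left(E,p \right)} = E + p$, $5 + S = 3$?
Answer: $- \frac{11316}{7} \approx -1616.6$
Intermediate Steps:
$S = -2$ ($S = -5 + 3 = -2$)
$V = -64$ ($V = 8 \left(-5 - 3\right) = 8 \left(-8\right) = -64$)
$x{\left(n,v \right)} = \frac{1}{7}$ ($x{\left(n,v \right)} = \left(- \frac{1}{7}\right) \left(-1\right) = \frac{1}{7}$)
$M{\left(s,W \right)} = -20 + \frac{s}{7}$ ($M{\left(s,W \right)} = \frac{s}{7} - 20 = -20 + \frac{s}{7}$)
$82 M{\left(2,11 \right)} = 82 \left(-20 + \frac{1}{7} \cdot 2\right) = 82 \left(-20 + \frac{2}{7}\right) = 82 \left(- \frac{138}{7}\right) = - \frac{11316}{7}$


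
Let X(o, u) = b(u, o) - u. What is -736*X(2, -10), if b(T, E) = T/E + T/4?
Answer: -1840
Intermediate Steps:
b(T, E) = T/4 + T/E (b(T, E) = T/E + T*(1/4) = T/E + T/4 = T/4 + T/E)
X(o, u) = -3*u/4 + u/o (X(o, u) = (u/4 + u/o) - u = -3*u/4 + u/o)
-736*X(2, -10) = -736*(-3/4*(-10) - 10/2) = -736*(15/2 - 10*1/2) = -736*(15/2 - 5) = -736*5/2 = -1840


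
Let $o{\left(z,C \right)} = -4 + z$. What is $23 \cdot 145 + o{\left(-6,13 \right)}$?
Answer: $3325$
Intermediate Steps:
$23 \cdot 145 + o{\left(-6,13 \right)} = 23 \cdot 145 - 10 = 3335 - 10 = 3325$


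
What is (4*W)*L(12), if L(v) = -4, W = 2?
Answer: -32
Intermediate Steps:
(4*W)*L(12) = (4*2)*(-4) = 8*(-4) = -32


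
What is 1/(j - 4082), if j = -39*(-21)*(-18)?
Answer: -1/18824 ≈ -5.3124e-5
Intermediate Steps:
j = -14742 (j = 819*(-18) = -14742)
1/(j - 4082) = 1/(-14742 - 4082) = 1/(-18824) = -1/18824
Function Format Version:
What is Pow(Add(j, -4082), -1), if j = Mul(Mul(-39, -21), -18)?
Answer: Rational(-1, 18824) ≈ -5.3124e-5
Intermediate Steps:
j = -14742 (j = Mul(819, -18) = -14742)
Pow(Add(j, -4082), -1) = Pow(Add(-14742, -4082), -1) = Pow(-18824, -1) = Rational(-1, 18824)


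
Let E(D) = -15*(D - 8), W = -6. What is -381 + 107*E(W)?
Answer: 22089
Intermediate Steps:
E(D) = 120 - 15*D (E(D) = -15*(-8 + D) = 120 - 15*D)
-381 + 107*E(W) = -381 + 107*(120 - 15*(-6)) = -381 + 107*(120 + 90) = -381 + 107*210 = -381 + 22470 = 22089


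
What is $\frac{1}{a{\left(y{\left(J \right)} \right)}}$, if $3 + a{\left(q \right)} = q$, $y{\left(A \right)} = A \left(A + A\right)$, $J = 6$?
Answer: $\frac{1}{69} \approx 0.014493$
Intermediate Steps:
$y{\left(A \right)} = 2 A^{2}$ ($y{\left(A \right)} = A 2 A = 2 A^{2}$)
$a{\left(q \right)} = -3 + q$
$\frac{1}{a{\left(y{\left(J \right)} \right)}} = \frac{1}{-3 + 2 \cdot 6^{2}} = \frac{1}{-3 + 2 \cdot 36} = \frac{1}{-3 + 72} = \frac{1}{69}$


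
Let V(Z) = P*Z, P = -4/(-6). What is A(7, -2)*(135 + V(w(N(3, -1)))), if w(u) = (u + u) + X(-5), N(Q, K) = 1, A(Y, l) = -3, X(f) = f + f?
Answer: -389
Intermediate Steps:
X(f) = 2*f
P = ⅔ (P = -4*(-⅙) = ⅔ ≈ 0.66667)
w(u) = -10 + 2*u (w(u) = (u + u) + 2*(-5) = 2*u - 10 = -10 + 2*u)
V(Z) = 2*Z/3
A(7, -2)*(135 + V(w(N(3, -1)))) = -3*(135 + 2*(-10 + 2*1)/3) = -3*(135 + 2*(-10 + 2)/3) = -3*(135 + (⅔)*(-8)) = -3*(135 - 16/3) = -3*389/3 = -389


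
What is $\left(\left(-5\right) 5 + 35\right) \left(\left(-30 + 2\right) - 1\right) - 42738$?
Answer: $-43028$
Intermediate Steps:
$\left(\left(-5\right) 5 + 35\right) \left(\left(-30 + 2\right) - 1\right) - 42738 = \left(-25 + 35\right) \left(-28 - 1\right) - 42738 = 10 \left(-29\right) - 42738 = -290 - 42738 = -43028$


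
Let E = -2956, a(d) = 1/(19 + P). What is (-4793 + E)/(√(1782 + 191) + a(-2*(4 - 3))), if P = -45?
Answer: -201474/1333747 - 5238324*√1973/1333747 ≈ -174.61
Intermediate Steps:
a(d) = -1/26 (a(d) = 1/(19 - 45) = 1/(-26) = -1/26)
(-4793 + E)/(√(1782 + 191) + a(-2*(4 - 3))) = (-4793 - 2956)/(√(1782 + 191) - 1/26) = -7749/(√1973 - 1/26) = -7749/(-1/26 + √1973)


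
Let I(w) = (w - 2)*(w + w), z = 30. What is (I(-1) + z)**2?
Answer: 1296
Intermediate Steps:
I(w) = 2*w*(-2 + w) (I(w) = (-2 + w)*(2*w) = 2*w*(-2 + w))
(I(-1) + z)**2 = (2*(-1)*(-2 - 1) + 30)**2 = (2*(-1)*(-3) + 30)**2 = (6 + 30)**2 = 36**2 = 1296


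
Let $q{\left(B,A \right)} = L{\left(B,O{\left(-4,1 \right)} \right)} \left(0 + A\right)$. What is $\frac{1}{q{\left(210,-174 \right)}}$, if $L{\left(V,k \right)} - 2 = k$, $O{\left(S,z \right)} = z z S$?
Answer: $\frac{1}{348} \approx 0.0028736$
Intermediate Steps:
$O{\left(S,z \right)} = S z^{2}$ ($O{\left(S,z \right)} = z^{2} S = S z^{2}$)
$L{\left(V,k \right)} = 2 + k$
$q{\left(B,A \right)} = - 2 A$ ($q{\left(B,A \right)} = \left(2 - 4 \cdot 1^{2}\right) \left(0 + A\right) = \left(2 - 4\right) A = - 2 A$)
$\frac{1}{q{\left(210,-174 \right)}} = \frac{1}{\left(-2\right) \left(-174\right)} = \frac{1}{348}$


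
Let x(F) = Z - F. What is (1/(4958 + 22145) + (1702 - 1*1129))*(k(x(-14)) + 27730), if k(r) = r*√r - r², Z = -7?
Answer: 429886483620/27103 + 108710140*√7/27103 ≈ 1.5872e+7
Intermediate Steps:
x(F) = -7 - F
k(r) = r^(3/2) - r²
(1/(4958 + 22145) + (1702 - 1*1129))*(k(x(-14)) + 27730) = (1/(4958 + 22145) + (1702 - 1*1129))*(((-7 - 1*(-14))^(3/2) - (-7 - 1*(-14))²) + 27730) = (1/27103 + (1702 - 1129))*(((-7 + 14)^(3/2) - (-7 + 14)²) + 27730) = (1/27103 + 573)*((7^(3/2) - 1*7²) + 27730) = 15530020*((7*√7 - 1*49) + 27730)/27103 = 15530020*((7*√7 - 49) + 27730)/27103 = 15530020*((-49 + 7*√7) + 27730)/27103 = 15530020*(27681 + 7*√7)/27103 = 429886483620/27103 + 108710140*√7/27103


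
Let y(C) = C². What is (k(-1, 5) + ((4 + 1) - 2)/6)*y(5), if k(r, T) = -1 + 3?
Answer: 125/2 ≈ 62.500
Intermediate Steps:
k(r, T) = 2
(k(-1, 5) + ((4 + 1) - 2)/6)*y(5) = (2 + ((4 + 1) - 2)/6)*5² = (2 + (5 - 2)*(⅙))*25 = (2 + 3*(⅙))*25 = (2 + ½)*25 = (5/2)*25 = 125/2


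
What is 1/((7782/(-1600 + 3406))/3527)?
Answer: 1061627/1297 ≈ 818.53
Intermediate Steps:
1/((7782/(-1600 + 3406))/3527) = 1/((7782/1806)*(1/3527)) = 1/((7782*(1/1806))*(1/3527)) = 1/((1297/301)*(1/3527)) = 1/(1297/1061627) = 1061627/1297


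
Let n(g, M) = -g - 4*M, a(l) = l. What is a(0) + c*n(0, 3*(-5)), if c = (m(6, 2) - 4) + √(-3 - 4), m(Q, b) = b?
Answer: -120 + 60*I*√7 ≈ -120.0 + 158.75*I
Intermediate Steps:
c = -2 + I*√7 (c = (2 - 4) + √(-3 - 4) = -2 + √(-7) = -2 + I*√7 ≈ -2.0 + 2.6458*I)
a(0) + c*n(0, 3*(-5)) = 0 + (-2 + I*√7)*(-1*0 - 12*(-5)) = 0 + (-2 + I*√7)*(0 - 4*(-15)) = 0 + (-2 + I*√7)*(0 + 60) = 0 + (-2 + I*√7)*60 = 0 + (-120 + 60*I*√7) = -120 + 60*I*√7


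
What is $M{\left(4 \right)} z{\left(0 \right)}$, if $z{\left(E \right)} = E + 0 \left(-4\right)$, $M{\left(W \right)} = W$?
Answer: $0$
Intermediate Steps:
$z{\left(E \right)} = E$ ($z{\left(E \right)} = E + 0 = E$)
$M{\left(4 \right)} z{\left(0 \right)} = 4 \cdot 0 = 0$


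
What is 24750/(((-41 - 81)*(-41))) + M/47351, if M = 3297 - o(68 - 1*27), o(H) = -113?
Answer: 594497035/118424851 ≈ 5.0200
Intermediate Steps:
M = 3410 (M = 3297 - 1*(-113) = 3297 + 113 = 3410)
24750/(((-41 - 81)*(-41))) + M/47351 = 24750/(((-41 - 81)*(-41))) + 3410/47351 = 24750/((-122*(-41))) + 3410*(1/47351) = 24750/5002 + 3410/47351 = 24750*(1/5002) + 3410/47351 = 12375/2501 + 3410/47351 = 594497035/118424851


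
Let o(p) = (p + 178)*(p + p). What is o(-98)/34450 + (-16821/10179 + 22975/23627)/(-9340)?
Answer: -1003298187477/2204665376290 ≈ -0.45508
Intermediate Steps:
o(p) = 2*p*(178 + p) (o(p) = (178 + p)*(2*p) = 2*p*(178 + p))
o(-98)/34450 + (-16821/10179 + 22975/23627)/(-9340) = (2*(-98)*(178 - 98))/34450 + (-16821/10179 + 22975/23627)/(-9340) = (2*(-98)*80)*(1/34450) + (-16821*1/10179 + 22975*(1/23627))*(-1/9340) = -15680*1/34450 + (-623/377 + 22975/23627)*(-1/9340) = -1568/3445 - 6058046/8907379*(-1/9340) = -1568/3445 + 3029023/41597459930 = -1003298187477/2204665376290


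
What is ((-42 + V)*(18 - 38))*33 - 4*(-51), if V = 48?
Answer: -3756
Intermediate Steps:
((-42 + V)*(18 - 38))*33 - 4*(-51) = ((-42 + 48)*(18 - 38))*33 - 4*(-51) = (6*(-20))*33 + 204 = -120*33 + 204 = -3960 + 204 = -3756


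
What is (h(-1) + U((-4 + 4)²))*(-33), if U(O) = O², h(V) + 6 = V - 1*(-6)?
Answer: 33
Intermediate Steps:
h(V) = V (h(V) = -6 + (V - 1*(-6)) = -6 + (V + 6) = -6 + (6 + V) = V)
(h(-1) + U((-4 + 4)²))*(-33) = (-1 + ((-4 + 4)²)²)*(-33) = (-1 + (0²)²)*(-33) = (-1 + 0²)*(-33) = (-1 + 0)*(-33) = -1*(-33) = 33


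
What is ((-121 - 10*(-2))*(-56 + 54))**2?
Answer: 40804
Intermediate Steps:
((-121 - 10*(-2))*(-56 + 54))**2 = ((-121 + 20)*(-2))**2 = (-101*(-2))**2 = 202**2 = 40804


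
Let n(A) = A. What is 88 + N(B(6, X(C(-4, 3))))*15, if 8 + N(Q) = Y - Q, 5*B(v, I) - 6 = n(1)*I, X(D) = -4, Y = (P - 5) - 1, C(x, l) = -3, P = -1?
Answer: -143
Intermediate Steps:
Y = -7 (Y = (-1 - 5) - 1 = -6 - 1 = -7)
B(v, I) = 6/5 + I/5 (B(v, I) = 6/5 + (1*I)/5 = 6/5 + I/5)
N(Q) = -15 - Q (N(Q) = -8 + (-7 - Q) = -15 - Q)
88 + N(B(6, X(C(-4, 3))))*15 = 88 + (-15 - (6/5 + (1/5)*(-4)))*15 = 88 + (-15 - (6/5 - 4/5))*15 = 88 + (-15 - 1*2/5)*15 = 88 + (-15 - 2/5)*15 = 88 - 77/5*15 = 88 - 231 = -143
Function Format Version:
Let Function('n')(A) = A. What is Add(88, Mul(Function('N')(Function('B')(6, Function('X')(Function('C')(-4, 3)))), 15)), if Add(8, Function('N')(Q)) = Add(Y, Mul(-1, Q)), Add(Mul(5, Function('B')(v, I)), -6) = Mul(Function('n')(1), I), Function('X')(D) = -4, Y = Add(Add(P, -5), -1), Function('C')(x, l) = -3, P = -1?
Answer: -143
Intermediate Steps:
Y = -7 (Y = Add(Add(-1, -5), -1) = Add(-6, -1) = -7)
Function('B')(v, I) = Add(Rational(6, 5), Mul(Rational(1, 5), I)) (Function('B')(v, I) = Add(Rational(6, 5), Mul(Rational(1, 5), Mul(1, I))) = Add(Rational(6, 5), Mul(Rational(1, 5), I)))
Function('N')(Q) = Add(-15, Mul(-1, Q)) (Function('N')(Q) = Add(-8, Add(-7, Mul(-1, Q))) = Add(-15, Mul(-1, Q)))
Add(88, Mul(Function('N')(Function('B')(6, Function('X')(Function('C')(-4, 3)))), 15)) = Add(88, Mul(Add(-15, Mul(-1, Add(Rational(6, 5), Mul(Rational(1, 5), -4)))), 15)) = Add(88, Mul(Add(-15, Mul(-1, Add(Rational(6, 5), Rational(-4, 5)))), 15)) = Add(88, Mul(Add(-15, Mul(-1, Rational(2, 5))), 15)) = Add(88, Mul(Add(-15, Rational(-2, 5)), 15)) = Add(88, Mul(Rational(-77, 5), 15)) = Add(88, -231) = -143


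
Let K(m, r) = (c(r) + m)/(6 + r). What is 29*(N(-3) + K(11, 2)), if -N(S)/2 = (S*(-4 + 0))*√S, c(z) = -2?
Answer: 261/8 - 696*I*√3 ≈ 32.625 - 1205.5*I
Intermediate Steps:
K(m, r) = (-2 + m)/(6 + r)
N(S) = 8*S^(3/2) (N(S) = -2*S*(-4 + 0)*√S = -2*S*(-4)*√S = -2*(-4*S)*√S = -(-8)*S^(3/2) = 8*S^(3/2))
29*(N(-3) + K(11, 2)) = 29*(8*(-3)^(3/2) + (-2 + 11)/(6 + 2)) = 29*(8*(-3*I*√3) + 9/8) = 29*(-24*I*√3 + (⅛)*9) = 29*(-24*I*√3 + 9/8) = 29*(9/8 - 24*I*√3) = 261/8 - 696*I*√3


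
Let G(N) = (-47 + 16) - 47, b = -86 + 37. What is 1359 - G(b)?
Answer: 1437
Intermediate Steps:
b = -49
G(N) = -78 (G(N) = -31 - 47 = -78)
1359 - G(b) = 1359 - 1*(-78) = 1359 + 78 = 1437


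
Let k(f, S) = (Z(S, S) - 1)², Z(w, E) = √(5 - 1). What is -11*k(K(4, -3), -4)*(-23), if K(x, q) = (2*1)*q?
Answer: 253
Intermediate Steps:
Z(w, E) = 2 (Z(w, E) = √4 = 2)
K(x, q) = 2*q
k(f, S) = 1 (k(f, S) = (2 - 1)² = 1² = 1)
-11*k(K(4, -3), -4)*(-23) = -11*1*(-23) = -11*(-23) = 253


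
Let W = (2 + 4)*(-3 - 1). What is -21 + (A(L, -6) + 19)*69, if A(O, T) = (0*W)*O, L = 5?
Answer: 1290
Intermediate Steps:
W = -24 (W = 6*(-4) = -24)
A(O, T) = 0 (A(O, T) = (0*(-24))*O = 0*O = 0)
-21 + (A(L, -6) + 19)*69 = -21 + (0 + 19)*69 = -21 + 19*69 = -21 + 1311 = 1290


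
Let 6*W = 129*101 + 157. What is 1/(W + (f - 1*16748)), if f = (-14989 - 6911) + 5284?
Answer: -3/93499 ≈ -3.2086e-5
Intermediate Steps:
W = 6593/3 (W = (129*101 + 157)/6 = (13029 + 157)/6 = (1/6)*13186 = 6593/3 ≈ 2197.7)
f = -16616 (f = -21900 + 5284 = -16616)
1/(W + (f - 1*16748)) = 1/(6593/3 + (-16616 - 1*16748)) = 1/(6593/3 + (-16616 - 16748)) = 1/(6593/3 - 33364) = 1/(-93499/3) = -3/93499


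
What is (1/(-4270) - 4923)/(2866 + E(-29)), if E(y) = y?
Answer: -21021211/12113990 ≈ -1.7353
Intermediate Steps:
(1/(-4270) - 4923)/(2866 + E(-29)) = (1/(-4270) - 4923)/(2866 - 29) = (-1/4270 - 4923)/2837 = -21021211/4270*1/2837 = -21021211/12113990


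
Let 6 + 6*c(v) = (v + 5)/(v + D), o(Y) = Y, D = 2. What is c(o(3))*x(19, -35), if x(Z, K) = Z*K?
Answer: 1463/3 ≈ 487.67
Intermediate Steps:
x(Z, K) = K*Z
c(v) = -1 + (5 + v)/(6*(2 + v)) (c(v) = -1 + ((v + 5)/(v + 2))/6 = -1 + ((5 + v)/(2 + v))/6 = -1 + (5 + v)/(6*(2 + v)))
c(o(3))*x(19, -35) = ((-7 - 5*3)/(6*(2 + 3)))*(-35*19) = ((1/6)*(-7 - 15)/5)*(-665) = ((1/6)*(1/5)*(-22))*(-665) = -11/15*(-665) = 1463/3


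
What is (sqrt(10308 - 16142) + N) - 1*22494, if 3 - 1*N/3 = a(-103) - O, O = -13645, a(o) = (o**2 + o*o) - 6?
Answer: -127056 + I*sqrt(5834) ≈ -1.2706e+5 + 76.381*I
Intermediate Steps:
a(o) = -6 + 2*o**2 (a(o) = (o**2 + o**2) - 6 = 2*o**2 - 6 = -6 + 2*o**2)
N = -104562 (N = 9 - 3*((-6 + 2*(-103)**2) - 1*(-13645)) = 9 - 3*((-6 + 2*10609) + 13645) = 9 - 3*((-6 + 21218) + 13645) = 9 - 3*(21212 + 13645) = 9 - 3*34857 = 9 - 104571 = -104562)
(sqrt(10308 - 16142) + N) - 1*22494 = (sqrt(10308 - 16142) - 104562) - 1*22494 = (sqrt(-5834) - 104562) - 22494 = (I*sqrt(5834) - 104562) - 22494 = (-104562 + I*sqrt(5834)) - 22494 = -127056 + I*sqrt(5834)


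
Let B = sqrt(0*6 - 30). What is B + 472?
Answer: 472 + I*sqrt(30) ≈ 472.0 + 5.4772*I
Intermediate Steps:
B = I*sqrt(30) (B = sqrt(0 - 30) = sqrt(-30) = I*sqrt(30) ≈ 5.4772*I)
B + 472 = I*sqrt(30) + 472 = 472 + I*sqrt(30)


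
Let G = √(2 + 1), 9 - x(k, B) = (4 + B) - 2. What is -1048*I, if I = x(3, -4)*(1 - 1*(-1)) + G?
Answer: -23056 - 1048*√3 ≈ -24871.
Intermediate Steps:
x(k, B) = 7 - B (x(k, B) = 9 - ((4 + B) - 2) = 9 - (2 + B) = 9 + (-2 - B) = 7 - B)
G = √3 ≈ 1.7320
I = 22 + √3 (I = (7 - 1*(-4))*(1 - 1*(-1)) + √3 = (7 + 4)*(1 + 1) + √3 = 11*2 + √3 = 22 + √3 ≈ 23.732)
-1048*I = -1048*(22 + √3) = -23056 - 1048*√3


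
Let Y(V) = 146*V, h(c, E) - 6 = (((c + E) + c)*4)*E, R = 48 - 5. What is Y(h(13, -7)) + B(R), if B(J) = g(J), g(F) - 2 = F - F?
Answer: -76794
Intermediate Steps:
g(F) = 2 (g(F) = 2 + (F - F) = 2 + 0 = 2)
R = 43
B(J) = 2
h(c, E) = 6 + E*(4*E + 8*c) (h(c, E) = 6 + (((c + E) + c)*4)*E = 6 + (((E + c) + c)*4)*E = 6 + ((E + 2*c)*4)*E = 6 + (4*E + 8*c)*E = 6 + E*(4*E + 8*c))
Y(h(13, -7)) + B(R) = 146*(6 + 4*(-7)**2 + 8*(-7)*13) + 2 = 146*(6 + 4*49 - 728) + 2 = 146*(6 + 196 - 728) + 2 = 146*(-526) + 2 = -76796 + 2 = -76794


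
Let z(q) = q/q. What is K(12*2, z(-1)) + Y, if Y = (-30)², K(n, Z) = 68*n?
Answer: 2532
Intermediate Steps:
z(q) = 1
Y = 900
K(12*2, z(-1)) + Y = 68*(12*2) + 900 = 68*24 + 900 = 1632 + 900 = 2532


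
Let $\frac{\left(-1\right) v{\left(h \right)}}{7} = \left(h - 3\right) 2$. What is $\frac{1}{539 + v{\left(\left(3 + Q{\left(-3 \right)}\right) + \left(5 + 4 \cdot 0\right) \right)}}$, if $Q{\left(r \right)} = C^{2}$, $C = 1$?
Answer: $\frac{1}{455} \approx 0.0021978$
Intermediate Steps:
$Q{\left(r \right)} = 1$ ($Q{\left(r \right)} = 1^{2} = 1$)
$v{\left(h \right)} = 42 - 14 h$ ($v{\left(h \right)} = - 7 \left(h - 3\right) 2 = - 7 \left(-3 + h\right) 2 = - 7 \left(-6 + 2 h\right) = 42 - 14 h$)
$\frac{1}{539 + v{\left(\left(3 + Q{\left(-3 \right)}\right) + \left(5 + 4 \cdot 0\right) \right)}} = \frac{1}{539 + \left(42 - 14 \left(\left(3 + 1\right) + \left(5 + 4 \cdot 0\right)\right)\right)} = \frac{1}{539 + \left(42 - 14 \left(4 + \left(5 + 0\right)\right)\right)} = \frac{1}{539 + \left(42 - 14 \left(4 + 5\right)\right)} = \frac{1}{539 + \left(42 - 126\right)} = \frac{1}{539 - 84} = \frac{1}{455}$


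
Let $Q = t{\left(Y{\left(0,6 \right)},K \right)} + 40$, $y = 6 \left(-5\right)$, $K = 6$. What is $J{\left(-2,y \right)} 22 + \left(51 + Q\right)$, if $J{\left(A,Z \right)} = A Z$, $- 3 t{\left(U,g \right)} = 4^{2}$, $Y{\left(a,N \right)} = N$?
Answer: $\frac{4217}{3} \approx 1405.7$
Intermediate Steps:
$y = -30$
$t{\left(U,g \right)} = - \frac{16}{3}$ ($t{\left(U,g \right)} = - \frac{4^{2}}{3} = \left(- \frac{1}{3}\right) 16 = - \frac{16}{3}$)
$Q = \frac{104}{3}$ ($Q = - \frac{16}{3} + 40 = \frac{104}{3} \approx 34.667$)
$J{\left(-2,y \right)} 22 + \left(51 + Q\right) = \left(-2\right) \left(-30\right) 22 + \left(51 + \frac{104}{3}\right) = 60 \cdot 22 + \frac{257}{3} = 1320 + \frac{257}{3} = \frac{4217}{3}$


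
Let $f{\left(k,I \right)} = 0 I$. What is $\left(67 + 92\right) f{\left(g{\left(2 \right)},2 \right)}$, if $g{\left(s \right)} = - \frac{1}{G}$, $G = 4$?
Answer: $0$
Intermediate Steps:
$g{\left(s \right)} = - \frac{1}{4}$
$f{\left(k,I \right)} = 0$
$\left(67 + 92\right) f{\left(g{\left(2 \right)},2 \right)} = \left(67 + 92\right) 0 = 159 \cdot 0 = 0$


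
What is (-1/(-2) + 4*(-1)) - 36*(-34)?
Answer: 2441/2 ≈ 1220.5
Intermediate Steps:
(-1/(-2) + 4*(-1)) - 36*(-34) = (-1*(-½) - 4) + 1224 = (½ - 4) + 1224 = -7/2 + 1224 = 2441/2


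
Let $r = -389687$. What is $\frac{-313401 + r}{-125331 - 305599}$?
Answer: $\frac{351544}{215465} \approx 1.6316$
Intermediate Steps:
$\frac{-313401 + r}{-125331 - 305599} = \frac{-313401 - 389687}{-125331 - 305599} = - \frac{703088}{-430930} = \left(-703088\right) \left(- \frac{1}{430930}\right) = \frac{351544}{215465}$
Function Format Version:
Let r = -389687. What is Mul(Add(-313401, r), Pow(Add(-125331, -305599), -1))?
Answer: Rational(351544, 215465) ≈ 1.6316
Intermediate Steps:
Mul(Add(-313401, r), Pow(Add(-125331, -305599), -1)) = Mul(Add(-313401, -389687), Pow(Add(-125331, -305599), -1)) = Mul(-703088, Pow(-430930, -1)) = Mul(-703088, Rational(-1, 430930)) = Rational(351544, 215465)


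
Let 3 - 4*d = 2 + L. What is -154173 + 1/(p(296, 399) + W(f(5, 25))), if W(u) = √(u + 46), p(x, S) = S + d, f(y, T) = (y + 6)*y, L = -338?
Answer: -577009249617/3742609 - 16*√101/3742609 ≈ -1.5417e+5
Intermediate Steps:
f(y, T) = y*(6 + y) (f(y, T) = (6 + y)*y = y*(6 + y))
d = 339/4 (d = ¾ - (2 - 338)/4 = ¾ - ¼*(-336) = ¾ + 84 = 339/4 ≈ 84.750)
p(x, S) = 339/4 + S (p(x, S) = S + 339/4 = 339/4 + S)
W(u) = √(46 + u)
-154173 + 1/(p(296, 399) + W(f(5, 25))) = -154173 + 1/((339/4 + 399) + √(46 + 5*(6 + 5))) = -154173 + 1/(1935/4 + √(46 + 5*11)) = -154173 + 1/(1935/4 + √(46 + 55)) = -154173 + 1/(1935/4 + √101)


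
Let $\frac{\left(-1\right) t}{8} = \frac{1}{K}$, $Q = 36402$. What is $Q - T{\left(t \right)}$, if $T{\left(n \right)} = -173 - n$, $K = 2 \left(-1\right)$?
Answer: $36579$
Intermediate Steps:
$K = -2$
$t = 4$ ($t = - \frac{8}{-2} = \left(-8\right) \left(- \frac{1}{2}\right) = 4$)
$Q - T{\left(t \right)} = 36402 - \left(-173 - 4\right) = 36402 - -177 = 36402 + 177 = 36579$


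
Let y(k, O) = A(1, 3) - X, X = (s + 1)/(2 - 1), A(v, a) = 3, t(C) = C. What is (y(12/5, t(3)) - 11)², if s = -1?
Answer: 64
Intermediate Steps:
X = 0 (X = (-1 + 1)/(2 - 1) = 0/1 = 0*1 = 0)
y(k, O) = 3 (y(k, O) = 3 - 1*0 = 3 + 0 = 3)
(y(12/5, t(3)) - 11)² = (3 - 11)² = (-8)² = 64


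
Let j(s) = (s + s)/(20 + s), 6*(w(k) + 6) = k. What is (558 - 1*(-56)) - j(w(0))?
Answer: 4304/7 ≈ 614.86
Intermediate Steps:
w(k) = -6 + k/6
j(s) = 2*s/(20 + s) (j(s) = (2*s)/(20 + s) = 2*s/(20 + s))
(558 - 1*(-56)) - j(w(0)) = (558 - 1*(-56)) - 2*(-6 + (⅙)*0)/(20 + (-6 + (⅙)*0)) = (558 + 56) - 2*(-6 + 0)/(20 + (-6 + 0)) = 614 - 2*(-6)/(20 - 6) = 614 - 2*(-6)/14 = 614 - 1*(-6/7) = 614 + 6/7 = 4304/7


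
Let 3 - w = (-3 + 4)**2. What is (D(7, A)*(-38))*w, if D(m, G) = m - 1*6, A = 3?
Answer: -76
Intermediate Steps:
D(m, G) = -6 + m (D(m, G) = m - 6 = -6 + m)
w = 2 (w = 3 - (-3 + 4)**2 = 3 - 1*1**2 = 3 - 1*1 = 3 - 1 = 2)
(D(7, A)*(-38))*w = ((-6 + 7)*(-38))*2 = (1*(-38))*2 = -38*2 = -76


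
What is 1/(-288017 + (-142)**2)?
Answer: -1/267853 ≈ -3.7334e-6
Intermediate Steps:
1/(-288017 + (-142)**2) = 1/(-288017 + 20164) = 1/(-267853) = -1/267853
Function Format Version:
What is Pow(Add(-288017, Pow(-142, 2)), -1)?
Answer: Rational(-1, 267853) ≈ -3.7334e-6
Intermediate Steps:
Pow(Add(-288017, Pow(-142, 2)), -1) = Pow(Add(-288017, 20164), -1) = Pow(-267853, -1) = Rational(-1, 267853)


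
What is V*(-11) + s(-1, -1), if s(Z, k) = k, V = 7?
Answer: -78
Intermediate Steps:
V*(-11) + s(-1, -1) = 7*(-11) - 1 = -77 - 1 = -78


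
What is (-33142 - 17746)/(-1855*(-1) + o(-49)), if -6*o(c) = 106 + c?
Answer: -101776/3691 ≈ -27.574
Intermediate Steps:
o(c) = -53/3 - c/6 (o(c) = -(106 + c)/6 = -53/3 - c/6)
(-33142 - 17746)/(-1855*(-1) + o(-49)) = (-33142 - 17746)/(-1855*(-1) + (-53/3 - ⅙*(-49))) = -50888/(-35*(-53) + (-53/3 + 49/6)) = -50888/(1855 - 19/2) = -50888/3691/2 = -50888*2/3691 = -101776/3691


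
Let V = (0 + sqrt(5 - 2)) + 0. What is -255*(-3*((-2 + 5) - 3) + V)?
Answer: -255*sqrt(3) ≈ -441.67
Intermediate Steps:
V = sqrt(3) (V = (0 + sqrt(3)) + 0 = sqrt(3) + 0 = sqrt(3) ≈ 1.7320)
-255*(-3*((-2 + 5) - 3) + V) = -255*(-3*((-2 + 5) - 3) + sqrt(3)) = -255*(-3*(3 - 3) + sqrt(3)) = -255*(-3*0 + sqrt(3)) = -255*(0 + sqrt(3)) = -255*sqrt(3)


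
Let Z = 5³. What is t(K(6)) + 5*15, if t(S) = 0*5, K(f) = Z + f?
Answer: 75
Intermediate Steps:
Z = 125
K(f) = 125 + f
t(S) = 0
t(K(6)) + 5*15 = 0 + 5*15 = 0 + 75 = 75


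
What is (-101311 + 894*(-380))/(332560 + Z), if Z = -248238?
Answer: -441031/84322 ≈ -5.2303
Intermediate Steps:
(-101311 + 894*(-380))/(332560 + Z) = (-101311 + 894*(-380))/(332560 - 248238) = (-101311 - 339720)/84322 = -441031*1/84322 = -441031/84322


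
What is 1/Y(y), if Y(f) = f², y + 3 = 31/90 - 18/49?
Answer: 19448100/177715561 ≈ 0.10943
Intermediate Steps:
y = -13331/4410 (y = -3 + (31/90 - 18/49) = -3 - 101/4410 = -13331/4410 ≈ -3.0229)
1/Y(y) = 1/((-13331/4410)²) = 1/(177715561/19448100) = 19448100/177715561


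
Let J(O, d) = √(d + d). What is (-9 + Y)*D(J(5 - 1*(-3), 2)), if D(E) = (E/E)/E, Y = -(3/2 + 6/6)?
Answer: -23/4 ≈ -5.7500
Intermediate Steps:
Y = -5/2 (Y = -(3*(½) + 6*(⅙)) = -(3/2 + 1) = -1*5/2 = -5/2 ≈ -2.5000)
J(O, d) = √2*√d (J(O, d) = √(2*d) = √2*√d)
D(E) = 1/E
(-9 + Y)*D(J(5 - 1*(-3), 2)) = (-9 - 5/2)/((√2*√2)) = -23/2/2 = -23/2*½ = -23/4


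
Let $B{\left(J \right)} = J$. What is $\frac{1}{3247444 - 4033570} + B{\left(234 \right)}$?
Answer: $\frac{183953483}{786126} \approx 234.0$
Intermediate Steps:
$\frac{1}{3247444 - 4033570} + B{\left(234 \right)} = \frac{1}{3247444 - 4033570} + 234 = \frac{1}{-786126} + 234 = - \frac{1}{786126} + 234 = \frac{183953483}{786126}$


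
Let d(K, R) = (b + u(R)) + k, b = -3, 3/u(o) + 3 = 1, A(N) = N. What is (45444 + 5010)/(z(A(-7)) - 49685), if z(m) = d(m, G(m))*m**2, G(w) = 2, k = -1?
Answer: -11212/11101 ≈ -1.0100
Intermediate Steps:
u(o) = -3/2 (u(o) = 3/(-3 + 1) = 3/(-2) = 3*(-1/2) = -3/2)
d(K, R) = -11/2 (d(K, R) = (-3 - 3/2) - 1 = -9/2 - 1 = -11/2)
z(m) = -11*m**2/2
(45444 + 5010)/(z(A(-7)) - 49685) = (45444 + 5010)/(-11/2*(-7)**2 - 49685) = 50454/(-11/2*49 - 49685) = 50454/(-539/2 - 49685) = 50454/(-99909/2) = 50454*(-2/99909) = -11212/11101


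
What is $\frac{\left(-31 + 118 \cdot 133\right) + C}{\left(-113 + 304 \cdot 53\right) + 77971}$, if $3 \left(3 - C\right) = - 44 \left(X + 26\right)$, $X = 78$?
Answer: $\frac{25787}{140955} \approx 0.18295$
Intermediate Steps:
$C = \frac{4585}{3}$ ($C = 3 - \frac{\left(-44\right) \left(78 + 26\right)}{3} = 3 - \frac{\left(-44\right) 104}{3} = 3 - - \frac{4576}{3} = 3 + \frac{4576}{3} = \frac{4585}{3} \approx 1528.3$)
$\frac{\left(-31 + 118 \cdot 133\right) + C}{\left(-113 + 304 \cdot 53\right) + 77971} = \frac{\left(-31 + 118 \cdot 133\right) + \frac{4585}{3}}{\left(-113 + 304 \cdot 53\right) + 77971} = \frac{\left(-31 + 15694\right) + \frac{4585}{3}}{\left(-113 + 16112\right) + 77971} = \frac{15663 + \frac{4585}{3}}{15999 + 77971} = \frac{51574}{3 \cdot 93970} = \frac{51574}{3} \cdot \frac{1}{93970} = \frac{25787}{140955}$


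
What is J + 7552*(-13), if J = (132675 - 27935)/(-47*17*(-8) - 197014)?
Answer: -9357305106/95311 ≈ -98177.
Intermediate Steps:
J = -52370/95311 (J = 104740/(-799*(-8) - 197014) = 104740/(6392 - 197014) = 104740/(-190622) = 104740*(-1/190622) = -52370/95311 ≈ -0.54946)
J + 7552*(-13) = -52370/95311 + 7552*(-13) = -52370/95311 - 98176 = -9357305106/95311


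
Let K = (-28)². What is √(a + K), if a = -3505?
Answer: I*√2721 ≈ 52.163*I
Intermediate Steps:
K = 784
√(a + K) = √(-3505 + 784) = √(-2721) = I*√2721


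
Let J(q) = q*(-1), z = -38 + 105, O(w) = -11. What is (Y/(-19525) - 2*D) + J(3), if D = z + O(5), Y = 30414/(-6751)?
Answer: -15158496211/131813275 ≈ -115.00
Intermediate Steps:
z = 67
Y = -30414/6751 (Y = 30414*(-1/6751) = -30414/6751 ≈ -4.5051)
D = 56 (D = 67 - 11 = 56)
J(q) = -q
(Y/(-19525) - 2*D) + J(3) = (-30414/6751/(-19525) - 2*56) - 1*3 = (-30414/6751*(-1/19525) - 112) - 3 = (30414/131813275 - 112) - 3 = -14763056386/131813275 - 3 = -15158496211/131813275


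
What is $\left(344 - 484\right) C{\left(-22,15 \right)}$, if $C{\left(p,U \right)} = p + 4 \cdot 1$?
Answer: $2520$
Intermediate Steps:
$C{\left(p,U \right)} = 4 + p$ ($C{\left(p,U \right)} = p + 4 = 4 + p$)
$\left(344 - 484\right) C{\left(-22,15 \right)} = \left(344 - 484\right) \left(4 - 22\right) = \left(-140\right) \left(-18\right) = 2520$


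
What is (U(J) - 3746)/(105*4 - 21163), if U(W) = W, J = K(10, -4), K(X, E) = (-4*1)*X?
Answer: 3786/20743 ≈ 0.18252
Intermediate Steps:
K(X, E) = -4*X
J = -40 (J = -4*10 = -40)
(U(J) - 3746)/(105*4 - 21163) = (-40 - 3746)/(105*4 - 21163) = -3786/(420 - 21163) = -3786/(-20743) = -3786*(-1/20743) = 3786/20743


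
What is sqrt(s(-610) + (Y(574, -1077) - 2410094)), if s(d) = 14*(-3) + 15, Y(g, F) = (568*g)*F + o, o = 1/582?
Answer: I*sqrt(119754713456958)/582 ≈ 18803.0*I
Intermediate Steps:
o = 1/582 ≈ 0.0017182
Y(g, F) = 1/582 + 568*F*g (Y(g, F) = (568*g)*F + 1/582 = 568*F*g + 1/582 = 1/582 + 568*F*g)
s(d) = -27 (s(d) = -42 + 15 = -27)
sqrt(s(-610) + (Y(574, -1077) - 2410094)) = sqrt(-27 + ((1/582 + 568*(-1077)*574) - 2410094)) = sqrt(-27 + ((1/582 - 351136464) - 2410094)) = sqrt(-27 + (-204361422047/582 - 2410094)) = sqrt(-27 - 205764096755/582) = sqrt(-205764112469/582) = I*sqrt(119754713456958)/582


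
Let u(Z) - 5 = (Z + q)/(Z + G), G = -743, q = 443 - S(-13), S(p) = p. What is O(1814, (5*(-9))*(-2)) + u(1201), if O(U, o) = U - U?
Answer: 3947/458 ≈ 8.6179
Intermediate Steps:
O(U, o) = 0
q = 456 (q = 443 - 1*(-13) = 443 + 13 = 456)
u(Z) = 5 + (456 + Z)/(-743 + Z) (u(Z) = 5 + (Z + 456)/(Z - 743) = 5 + (456 + Z)/(-743 + Z))
O(1814, (5*(-9))*(-2)) + u(1201) = 0 + (-3259 + 6*1201)/(-743 + 1201) = 0 + (-3259 + 7206)/458 = 0 + (1/458)*3947 = 0 + 3947/458 = 3947/458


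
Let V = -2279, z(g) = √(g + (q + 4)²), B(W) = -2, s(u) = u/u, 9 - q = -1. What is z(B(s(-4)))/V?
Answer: -√194/2279 ≈ -0.0061116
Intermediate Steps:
q = 10 (q = 9 - 1*(-1) = 9 + 1 = 10)
s(u) = 1
z(g) = √(196 + g) (z(g) = √(g + (10 + 4)²) = √(g + 14²) = √(g + 196) = √(196 + g))
z(B(s(-4)))/V = √(196 - 2)/(-2279) = √194*(-1/2279) = -√194/2279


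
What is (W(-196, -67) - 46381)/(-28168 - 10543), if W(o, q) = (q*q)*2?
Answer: 37403/38711 ≈ 0.96621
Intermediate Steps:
W(o, q) = 2*q² (W(o, q) = q²*2 = 2*q²)
(W(-196, -67) - 46381)/(-28168 - 10543) = (2*(-67)² - 46381)/(-28168 - 10543) = (2*4489 - 46381)/(-38711) = (8978 - 46381)*(-1/38711) = -37403*(-1/38711) = 37403/38711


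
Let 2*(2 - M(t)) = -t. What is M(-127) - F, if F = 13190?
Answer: -26503/2 ≈ -13252.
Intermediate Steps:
M(t) = 2 + t/2 (M(t) = 2 - (-1)*t/2 = 2 + t/2)
M(-127) - F = (2 + (½)*(-127)) - 1*13190 = (2 - 127/2) - 13190 = -123/2 - 13190 = -26503/2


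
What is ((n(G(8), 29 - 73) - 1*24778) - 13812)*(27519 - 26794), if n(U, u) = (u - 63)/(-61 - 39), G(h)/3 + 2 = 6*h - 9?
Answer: -111907897/4 ≈ -2.7977e+7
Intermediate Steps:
G(h) = -33 + 18*h (G(h) = -6 + 3*(6*h - 9) = -6 + 3*(-9 + 6*h) = -6 + (-27 + 18*h) = -33 + 18*h)
n(U, u) = 63/100 - u/100 (n(U, u) = (-63 + u)/(-100) = (-63 + u)*(-1/100) = 63/100 - u/100)
((n(G(8), 29 - 73) - 1*24778) - 13812)*(27519 - 26794) = (((63/100 - (29 - 73)/100) - 1*24778) - 13812)*(27519 - 26794) = (((63/100 - 1/100*(-44)) - 24778) - 13812)*725 = (((63/100 + 11/25) - 24778) - 13812)*725 = ((107/100 - 24778) - 13812)*725 = (-2477693/100 - 13812)*725 = -3858893/100*725 = -111907897/4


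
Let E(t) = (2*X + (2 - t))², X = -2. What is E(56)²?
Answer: 11316496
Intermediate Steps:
E(t) = (-2 - t)² (E(t) = (2*(-2) + (2 - t))² = (-4 + (2 - t))² = (-2 - t)²)
E(56)² = ((2 + 56)²)² = (58²)² = 3364² = 11316496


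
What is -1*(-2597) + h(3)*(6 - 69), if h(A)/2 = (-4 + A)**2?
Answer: 2471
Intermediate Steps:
h(A) = 2*(-4 + A)**2
-1*(-2597) + h(3)*(6 - 69) = -1*(-2597) + (2*(-4 + 3)**2)*(6 - 69) = 2597 + (2*(-1)**2)*(-63) = 2597 + (2*1)*(-63) = 2597 + 2*(-63) = 2597 - 126 = 2471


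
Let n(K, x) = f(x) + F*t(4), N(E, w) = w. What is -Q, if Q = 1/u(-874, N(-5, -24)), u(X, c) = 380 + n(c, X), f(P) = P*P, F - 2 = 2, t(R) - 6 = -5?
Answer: -1/764260 ≈ -1.3085e-6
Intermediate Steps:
t(R) = 1 (t(R) = 6 - 5 = 1)
F = 4 (F = 2 + 2 = 4)
f(P) = P**2
n(K, x) = 4 + x**2 (n(K, x) = x**2 + 4*1 = x**2 + 4 = 4 + x**2)
u(X, c) = 384 + X**2 (u(X, c) = 380 + (4 + X**2) = 384 + X**2)
Q = 1/764260 (Q = 1/(384 + (-874)**2) = 1/(384 + 763876) = 1/764260 ≈ 1.3085e-6)
-Q = -1*1/764260 = -1/764260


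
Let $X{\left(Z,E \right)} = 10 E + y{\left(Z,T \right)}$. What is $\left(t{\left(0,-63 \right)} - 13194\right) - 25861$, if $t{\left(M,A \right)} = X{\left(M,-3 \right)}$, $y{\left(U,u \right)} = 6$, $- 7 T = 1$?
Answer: $-39079$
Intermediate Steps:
$T = - \frac{1}{7}$ ($T = \left(- \frac{1}{7}\right) 1 = - \frac{1}{7} \approx -0.14286$)
$X{\left(Z,E \right)} = 6 + 10 E$ ($X{\left(Z,E \right)} = 10 E + 6 = 6 + 10 E$)
$t{\left(M,A \right)} = -24$ ($t{\left(M,A \right)} = 6 + 10 \left(-3\right) = 6 - 30 = -24$)
$\left(t{\left(0,-63 \right)} - 13194\right) - 25861 = \left(-24 - 13194\right) - 25861 = -13218 - 25861 = -39079$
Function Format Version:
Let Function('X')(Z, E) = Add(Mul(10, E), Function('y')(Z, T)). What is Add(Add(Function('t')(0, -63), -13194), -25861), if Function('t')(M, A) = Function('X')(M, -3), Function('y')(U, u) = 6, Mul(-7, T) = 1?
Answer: -39079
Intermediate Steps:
T = Rational(-1, 7) (T = Mul(Rational(-1, 7), 1) = Rational(-1, 7) ≈ -0.14286)
Function('X')(Z, E) = Add(6, Mul(10, E)) (Function('X')(Z, E) = Add(Mul(10, E), 6) = Add(6, Mul(10, E)))
Function('t')(M, A) = -24 (Function('t')(M, A) = Add(6, Mul(10, -3)) = Add(6, -30) = -24)
Add(Add(Function('t')(0, -63), -13194), -25861) = Add(Add(-24, -13194), -25861) = Add(-13218, -25861) = -39079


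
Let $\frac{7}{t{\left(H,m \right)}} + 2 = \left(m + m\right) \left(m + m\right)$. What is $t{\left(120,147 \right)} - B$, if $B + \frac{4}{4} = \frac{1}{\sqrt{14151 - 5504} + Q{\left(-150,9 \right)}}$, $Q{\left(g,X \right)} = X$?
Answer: $\frac{185307878}{185098411} - \frac{\sqrt{8647}}{8566} \approx 0.99028$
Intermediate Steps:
$t{\left(H,m \right)} = \frac{7}{-2 + 4 m^{2}}$ ($t{\left(H,m \right)} = \frac{7}{-2 + \left(m + m\right) \left(m + m\right)} = \frac{7}{-2 + 2 m 2 m} = \frac{7}{-2 + 4 m^{2}}$)
$B = -1 + \frac{1}{9 + \sqrt{8647}}$ ($B = -1 + \frac{1}{\sqrt{14151 - 5504} + 9} = -1 + \frac{1}{\sqrt{8647} + 9} = -1 + \frac{1}{9 + \sqrt{8647}} \approx -0.9902$)
$t{\left(120,147 \right)} - B = \frac{7}{2 \left(-1 + 2 \cdot 147^{2}\right)} - \left(- \frac{8575}{8566} + \frac{\sqrt{8647}}{8566}\right) = \frac{7}{2 \left(-1 + 2 \cdot 21609\right)} + \left(\frac{8575}{8566} - \frac{\sqrt{8647}}{8566}\right) = \frac{7}{2 \left(-1 + 43218\right)} + \left(\frac{8575}{8566} - \frac{\sqrt{8647}}{8566}\right) = \frac{7}{2 \cdot 43217} + \left(\frac{8575}{8566} - \frac{\sqrt{8647}}{8566}\right) = \frac{7}{2} \cdot \frac{1}{43217} + \left(\frac{8575}{8566} - \frac{\sqrt{8647}}{8566}\right) = \frac{7}{86434} + \left(\frac{8575}{8566} - \frac{\sqrt{8647}}{8566}\right) = \frac{185307878}{185098411} - \frac{\sqrt{8647}}{8566}$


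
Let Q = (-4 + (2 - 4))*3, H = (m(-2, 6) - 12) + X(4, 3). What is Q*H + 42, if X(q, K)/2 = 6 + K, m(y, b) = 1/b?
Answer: -69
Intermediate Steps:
X(q, K) = 12 + 2*K (X(q, K) = 2*(6 + K) = 12 + 2*K)
H = 37/6 (H = (1/6 - 12) + (12 + 2*3) = (⅙ - 12) + (12 + 6) = -71/6 + 18 = 37/6 ≈ 6.1667)
Q = -18 (Q = (-4 - 2)*3 = -6*3 = -18)
Q*H + 42 = -18*37/6 + 42 = -111 + 42 = -69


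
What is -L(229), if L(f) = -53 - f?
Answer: 282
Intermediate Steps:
-L(229) = -(-53 - 1*229) = -(-53 - 229) = -1*(-282) = 282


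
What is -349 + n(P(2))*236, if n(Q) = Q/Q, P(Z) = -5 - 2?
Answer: -113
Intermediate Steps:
P(Z) = -7
n(Q) = 1
-349 + n(P(2))*236 = -349 + 1*236 = -349 + 236 = -113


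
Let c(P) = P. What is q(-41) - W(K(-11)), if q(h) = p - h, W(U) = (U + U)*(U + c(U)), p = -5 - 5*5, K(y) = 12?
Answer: -565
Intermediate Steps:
p = -30 (p = -5 - 25 = -30)
W(U) = 4*U² (W(U) = (U + U)*(U + U) = (2*U)*(2*U) = 4*U²)
q(h) = -30 - h
q(-41) - W(K(-11)) = (-30 - 1*(-41)) - 4*12² = (-30 + 41) - 4*144 = 11 - 1*576 = 11 - 576 = -565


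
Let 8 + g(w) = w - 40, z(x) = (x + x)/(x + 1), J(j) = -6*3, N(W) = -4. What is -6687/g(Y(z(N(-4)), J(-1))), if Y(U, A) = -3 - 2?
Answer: 6687/53 ≈ 126.17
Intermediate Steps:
J(j) = -18 (J(j) = -1*18 = -18)
z(x) = 2*x/(1 + x) (z(x) = (2*x)/(1 + x) = 2*x/(1 + x))
Y(U, A) = -5
g(w) = -48 + w (g(w) = -8 + (w - 40) = -8 + (-40 + w) = -48 + w)
-6687/g(Y(z(N(-4)), J(-1))) = -6687/(-48 - 5) = -6687/(-53) = -6687*(-1/53) = 6687/53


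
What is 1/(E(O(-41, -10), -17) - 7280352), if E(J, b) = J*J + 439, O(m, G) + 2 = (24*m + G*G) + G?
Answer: -1/6477097 ≈ -1.5439e-7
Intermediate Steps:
O(m, G) = -2 + G + G² + 24*m (O(m, G) = -2 + ((24*m + G*G) + G) = -2 + ((24*m + G²) + G) = -2 + ((G² + 24*m) + G) = -2 + (G + G² + 24*m) = -2 + G + G² + 24*m)
E(J, b) = 439 + J² (E(J, b) = J² + 439 = 439 + J²)
1/(E(O(-41, -10), -17) - 7280352) = 1/((439 + (-2 - 10 + (-10)² + 24*(-41))²) - 7280352) = 1/((439 + (-2 - 10 + 100 - 984)²) - 7280352) = 1/((439 + (-896)²) - 7280352) = 1/((439 + 802816) - 7280352) = 1/(803255 - 7280352) = 1/(-6477097) = -1/6477097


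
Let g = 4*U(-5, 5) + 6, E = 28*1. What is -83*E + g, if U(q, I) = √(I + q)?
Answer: -2318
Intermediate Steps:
E = 28
g = 6 (g = 4*√(5 - 5) + 6 = 4*√0 + 6 = 4*0 + 6 = 0 + 6 = 6)
-83*E + g = -83*28 + 6 = -2324 + 6 = -2318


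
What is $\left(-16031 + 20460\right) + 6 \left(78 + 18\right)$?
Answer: $5005$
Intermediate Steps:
$\left(-16031 + 20460\right) + 6 \left(78 + 18\right) = 4429 + 6 \cdot 96 = 4429 + 576 = 5005$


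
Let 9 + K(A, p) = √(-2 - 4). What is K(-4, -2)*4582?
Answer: -41238 + 4582*I*√6 ≈ -41238.0 + 11224.0*I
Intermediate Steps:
K(A, p) = -9 + I*√6 (K(A, p) = -9 + √(-2 - 4) = -9 + √(-6) = -9 + I*√6)
K(-4, -2)*4582 = (-9 + I*√6)*4582 = -41238 + 4582*I*√6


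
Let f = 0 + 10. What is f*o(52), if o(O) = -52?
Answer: -520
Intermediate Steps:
f = 10
f*o(52) = 10*(-52) = -520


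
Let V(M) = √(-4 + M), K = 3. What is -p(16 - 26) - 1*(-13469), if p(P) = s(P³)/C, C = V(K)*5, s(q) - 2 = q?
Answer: 13469 - 998*I/5 ≈ 13469.0 - 199.6*I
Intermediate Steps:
s(q) = 2 + q
C = 5*I (C = √(-4 + 3)*5 = √(-1)*5 = I*5 = 5*I ≈ 5.0*I)
p(P) = -I*(2 + P³)/5 (p(P) = (2 + P³)/((5*I)) = (2 + P³)*(-I/5) = -I*(2 + P³)/5)
-p(16 - 26) - 1*(-13469) = -I*(-2 - (16 - 26)³)/5 - 1*(-13469) = -I*(-2 - 1*(-10)³)/5 + 13469 = -I*(-2 - 1*(-1000))/5 + 13469 = -I*(-2 + 1000)/5 + 13469 = -I*998/5 + 13469 = -998*I/5 + 13469 = 13469 - 998*I/5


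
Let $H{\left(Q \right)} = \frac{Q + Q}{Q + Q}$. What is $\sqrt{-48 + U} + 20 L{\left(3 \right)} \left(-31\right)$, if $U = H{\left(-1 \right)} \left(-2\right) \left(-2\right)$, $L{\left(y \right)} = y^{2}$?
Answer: $-5580 + 2 i \sqrt{11} \approx -5580.0 + 6.6332 i$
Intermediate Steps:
$H{\left(Q \right)} = 1$ ($H{\left(Q \right)} = \frac{2 Q}{2 Q} = 2 Q \frac{1}{2 Q} = 1$)
$U = 4$ ($U = 1 \left(-2\right) \left(-2\right) = \left(-2\right) \left(-2\right) = 4$)
$\sqrt{-48 + U} + 20 L{\left(3 \right)} \left(-31\right) = \sqrt{-48 + 4} + 20 \cdot 3^{2} \left(-31\right) = \sqrt{-44} + 20 \cdot 9 \left(-31\right) = 2 i \sqrt{11} + 180 \left(-31\right) = 2 i \sqrt{11} - 5580 = -5580 + 2 i \sqrt{11}$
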